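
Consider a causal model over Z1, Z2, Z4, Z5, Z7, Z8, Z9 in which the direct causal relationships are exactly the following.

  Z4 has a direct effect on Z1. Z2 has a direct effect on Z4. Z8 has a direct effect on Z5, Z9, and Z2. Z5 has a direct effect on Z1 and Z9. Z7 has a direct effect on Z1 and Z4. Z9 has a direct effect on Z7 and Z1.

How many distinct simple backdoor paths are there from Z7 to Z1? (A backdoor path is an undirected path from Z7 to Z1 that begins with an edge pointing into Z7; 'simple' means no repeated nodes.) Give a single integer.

5

A backdoor path from Z7 to Z1 is any simple undirected path whose first edge points into Z7 (i.e. leaves Z7 via a parent).
Parents of Z7: {Z9}.
Enumerating:
  P1: Z7 <- Z9 <- Z8 -> Z5 -> Z1
  P2: Z7 <- Z9 <- Z8 -> Z2 -> Z4 -> Z1
  P3: Z7 <- Z9 <- Z5 <- Z8 -> Z2 -> Z4 -> Z1
  P4: Z7 <- Z9 <- Z5 -> Z1
  P5: Z7 <- Z9 -> Z1
That exhausts the simple backdoor paths. Count: 5.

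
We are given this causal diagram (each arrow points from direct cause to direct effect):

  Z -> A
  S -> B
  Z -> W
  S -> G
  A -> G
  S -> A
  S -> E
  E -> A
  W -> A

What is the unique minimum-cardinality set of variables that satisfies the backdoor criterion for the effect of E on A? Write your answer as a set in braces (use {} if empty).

Variables eligible for adjustment (non-descendants of E, excluding E and A): {B, S, W, Z}.
Backdoor paths from E to A:
  P1: E <- S -> A
  P2: E <- S -> G <- A
The empty set is not sufficient: P1 (E <- S -> A) has no collider blocking it and no conditioned non-collider, so it is open.
Try {S}:
  P1: blocked at fork node S ∈ conditioning set.
  P2: blocked at fork node S ∈ conditioning set.
{S} contains no descendant of E and blocks every backdoor path.
No other singleton works — e.g. {Z} leaves P1 open — so {S} is the unique smallest valid adjustment set.

{S}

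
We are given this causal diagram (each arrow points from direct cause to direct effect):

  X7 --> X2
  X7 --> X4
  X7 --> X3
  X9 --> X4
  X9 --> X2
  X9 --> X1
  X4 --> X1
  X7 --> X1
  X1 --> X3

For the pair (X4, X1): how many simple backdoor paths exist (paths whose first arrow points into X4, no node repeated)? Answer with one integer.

A backdoor path from X4 to X1 is any simple undirected path whose first edge points into X4 (i.e. leaves X4 via a parent).
Parents of X4: {X7, X9}.
Enumerating:
  P1: X4 <- X7 -> X1
  P2: X4 <- X7 -> X2 <- X9 -> X1
  P3: X4 <- X7 -> X3 <- X1
  P4: X4 <- X9 -> X1
  P5: X4 <- X9 -> X2 <- X7 -> X1
  P6: X4 <- X9 -> X2 <- X7 -> X3 <- X1
That exhausts the simple backdoor paths. Count: 6.

6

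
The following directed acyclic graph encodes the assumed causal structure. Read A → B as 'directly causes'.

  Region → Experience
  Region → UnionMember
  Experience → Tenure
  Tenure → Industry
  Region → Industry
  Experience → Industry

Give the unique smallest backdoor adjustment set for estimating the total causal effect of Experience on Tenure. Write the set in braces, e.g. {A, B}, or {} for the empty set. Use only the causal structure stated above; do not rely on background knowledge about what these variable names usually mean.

Variables eligible for adjustment (non-descendants of Experience, excluding Experience and Tenure): {Region, UnionMember}.
Backdoor paths from Experience to Tenure:
  P1: Experience <- Region -> Industry <- Tenure
Each backdoor path contains an unconditioned collider, so every path is already blocked with the empty conditioning set:
  P1: blocked at collider Industry (neither it nor any descendant is in the conditioning set).
The empty set is therefore the unique smallest valid set.

{}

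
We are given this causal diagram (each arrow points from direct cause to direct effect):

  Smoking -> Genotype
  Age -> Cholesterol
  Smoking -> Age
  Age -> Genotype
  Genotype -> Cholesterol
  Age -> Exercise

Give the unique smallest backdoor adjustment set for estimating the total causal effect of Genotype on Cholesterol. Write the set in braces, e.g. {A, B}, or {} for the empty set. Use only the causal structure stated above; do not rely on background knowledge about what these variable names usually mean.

{Age}

Variables eligible for adjustment (non-descendants of Genotype, excluding Genotype and Cholesterol): {Age, Exercise, Smoking}.
Backdoor paths from Genotype to Cholesterol:
  P1: Genotype <- Smoking -> Age -> Cholesterol
  P2: Genotype <- Age -> Cholesterol
The empty set is not sufficient: P1 (Genotype <- Smoking -> Age -> Cholesterol) has no collider blocking it and no conditioned non-collider, so it is open.
Try {Age}:
  P1: blocked at chain node Age ∈ conditioning set.
  P2: blocked at fork node Age ∈ conditioning set.
{Age} contains no descendant of Genotype and blocks every backdoor path.
No other singleton works — e.g. {Smoking} leaves P2 open — so {Age} is the unique smallest valid adjustment set.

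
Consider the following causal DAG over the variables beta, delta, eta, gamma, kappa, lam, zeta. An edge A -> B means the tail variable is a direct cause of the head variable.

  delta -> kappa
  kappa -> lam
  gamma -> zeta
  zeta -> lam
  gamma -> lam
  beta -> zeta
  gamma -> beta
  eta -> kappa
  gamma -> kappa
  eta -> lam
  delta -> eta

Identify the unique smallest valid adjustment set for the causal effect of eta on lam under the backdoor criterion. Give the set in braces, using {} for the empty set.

{delta}

Variables eligible for adjustment (non-descendants of eta, excluding eta and lam): {beta, delta, gamma, zeta}.
Backdoor paths from eta to lam:
  P1: eta <- delta -> kappa <- gamma -> beta -> zeta -> lam
  P2: eta <- delta -> kappa <- gamma -> zeta -> lam
  P3: eta <- delta -> kappa <- gamma -> lam
  P4: eta <- delta -> kappa -> lam
The empty set is not sufficient: P4 (eta <- delta -> kappa -> lam) has no collider blocking it and no conditioned non-collider, so it is open.
Try {delta}:
  P1: blocked at fork node delta ∈ conditioning set.
  P2: blocked at fork node delta ∈ conditioning set.
  P3: blocked at fork node delta ∈ conditioning set.
  P4: blocked at fork node delta ∈ conditioning set.
{delta} contains no descendant of eta and blocks every backdoor path.
No other singleton works — e.g. {gamma} leaves P4 open — so {delta} is the unique smallest valid adjustment set.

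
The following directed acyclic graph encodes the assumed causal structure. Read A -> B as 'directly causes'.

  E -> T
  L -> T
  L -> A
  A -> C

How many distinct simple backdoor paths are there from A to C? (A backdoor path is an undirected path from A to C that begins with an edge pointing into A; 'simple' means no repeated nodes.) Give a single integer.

0

A backdoor path from A to C is any simple undirected path whose first edge points into A (i.e. leaves A via a parent).
Parents of A: {L}.
No simple path from any parent of A reaches C without revisiting A, so there are no backdoor paths.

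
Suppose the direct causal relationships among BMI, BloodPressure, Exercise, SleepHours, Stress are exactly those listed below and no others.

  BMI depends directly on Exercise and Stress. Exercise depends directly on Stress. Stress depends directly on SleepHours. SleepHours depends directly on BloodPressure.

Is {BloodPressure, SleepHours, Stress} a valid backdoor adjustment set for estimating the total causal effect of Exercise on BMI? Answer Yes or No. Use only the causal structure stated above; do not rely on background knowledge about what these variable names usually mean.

Backdoor paths from Exercise to BMI (paths whose first edge points into Exercise):
  P1: Exercise <- Stress -> BMI
Condition 1 (no descendant of Exercise in the set): holds — descendants of Exercise are {BMI}; none are in {BloodPressure, SleepHours, Stress}.
Condition 2 (every backdoor path blocked by {BloodPressure, SleepHours, Stress}):
  P1: blocked at fork node Stress ∈ conditioning set.
{BloodPressure, SleepHours, Stress} satisfies the backdoor criterion.

Yes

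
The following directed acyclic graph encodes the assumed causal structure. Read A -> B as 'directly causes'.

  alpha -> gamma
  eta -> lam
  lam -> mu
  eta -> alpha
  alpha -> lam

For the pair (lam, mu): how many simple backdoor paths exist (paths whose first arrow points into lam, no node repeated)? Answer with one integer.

A backdoor path from lam to mu is any simple undirected path whose first edge points into lam (i.e. leaves lam via a parent).
Parents of lam: {alpha, eta}.
No simple path from any parent of lam reaches mu without revisiting lam, so there are no backdoor paths.

0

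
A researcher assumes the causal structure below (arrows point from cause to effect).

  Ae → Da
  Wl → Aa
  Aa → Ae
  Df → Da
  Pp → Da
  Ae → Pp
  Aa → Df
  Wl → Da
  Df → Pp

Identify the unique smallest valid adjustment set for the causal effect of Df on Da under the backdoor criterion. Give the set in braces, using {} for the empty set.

Variables eligible for adjustment (non-descendants of Df, excluding Df and Da): {Aa, Ae, Wl}.
Backdoor paths from Df to Da:
  P1: Df <- Aa <- Wl -> Da
  P2: Df <- Aa -> Ae -> Pp -> Da
  P3: Df <- Aa -> Ae -> Da
The empty set is not sufficient: P1 (Df <- Aa <- Wl -> Da) has no collider blocking it and no conditioned non-collider, so it is open.
Try {Aa}:
  P1: blocked at chain node Aa ∈ conditioning set.
  P2: blocked at fork node Aa ∈ conditioning set.
  P3: blocked at fork node Aa ∈ conditioning set.
{Aa} contains no descendant of Df and blocks every backdoor path.
No other singleton works — e.g. {Wl} leaves P2 open — so {Aa} is the unique smallest valid adjustment set.

{Aa}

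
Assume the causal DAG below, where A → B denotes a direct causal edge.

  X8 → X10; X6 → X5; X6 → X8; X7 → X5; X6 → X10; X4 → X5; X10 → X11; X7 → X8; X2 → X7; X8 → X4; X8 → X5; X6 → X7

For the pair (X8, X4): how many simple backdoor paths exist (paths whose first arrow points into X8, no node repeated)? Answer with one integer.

4

A backdoor path from X8 to X4 is any simple undirected path whose first edge points into X8 (i.e. leaves X8 via a parent).
Parents of X8: {X6, X7}.
Enumerating:
  P1: X8 <- X6 -> X7 -> X5 <- X4
  P2: X8 <- X6 -> X5 <- X4
  P3: X8 <- X7 <- X6 -> X5 <- X4
  P4: X8 <- X7 -> X5 <- X4
That exhausts the simple backdoor paths. Count: 4.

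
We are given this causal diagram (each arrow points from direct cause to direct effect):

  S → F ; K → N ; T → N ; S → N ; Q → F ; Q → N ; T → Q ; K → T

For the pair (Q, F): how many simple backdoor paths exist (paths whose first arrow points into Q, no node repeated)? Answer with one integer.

A backdoor path from Q to F is any simple undirected path whose first edge points into Q (i.e. leaves Q via a parent).
Parents of Q: {T}.
Enumerating:
  P1: Q <- T <- K -> N <- S -> F
  P2: Q <- T -> N <- S -> F
That exhausts the simple backdoor paths. Count: 2.

2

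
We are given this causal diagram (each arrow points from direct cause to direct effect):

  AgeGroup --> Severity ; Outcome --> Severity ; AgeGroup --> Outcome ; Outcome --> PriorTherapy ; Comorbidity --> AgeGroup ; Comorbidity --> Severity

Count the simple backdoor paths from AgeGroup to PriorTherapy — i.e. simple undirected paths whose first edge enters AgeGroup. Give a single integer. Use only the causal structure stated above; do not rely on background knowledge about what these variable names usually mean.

1

A backdoor path from AgeGroup to PriorTherapy is any simple undirected path whose first edge points into AgeGroup (i.e. leaves AgeGroup via a parent).
Parents of AgeGroup: {Comorbidity}.
Enumerating:
  P1: AgeGroup <- Comorbidity -> Severity <- Outcome -> PriorTherapy
That exhausts the simple backdoor paths. Count: 1.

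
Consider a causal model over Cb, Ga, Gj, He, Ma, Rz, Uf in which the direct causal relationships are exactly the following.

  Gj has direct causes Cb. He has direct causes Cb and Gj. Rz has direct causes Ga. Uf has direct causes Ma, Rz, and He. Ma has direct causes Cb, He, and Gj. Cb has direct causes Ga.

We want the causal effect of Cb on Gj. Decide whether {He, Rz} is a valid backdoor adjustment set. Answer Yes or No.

Backdoor paths from Cb to Gj (paths whose first edge points into Cb):
  P1: Cb <- Ga -> Rz -> Uf <- He <- Gj
  P2: Cb <- Ga -> Rz -> Uf <- He -> Ma <- Gj
  P3: Cb <- Ga -> Rz -> Uf <- Ma <- Gj
  P4: Cb <- Ga -> Rz -> Uf <- Ma <- He <- Gj
Condition 1 (no descendant of Cb in the set): FAILS — He is a descendant of Cb.
Condition 2 (every backdoor path blocked by {He, Rz}):
  P1: blocked at chain node Rz ∈ conditioning set.
  P2: blocked at chain node Rz ∈ conditioning set.
  P3: blocked at chain node Rz ∈ conditioning set.
  P4: blocked at chain node Rz ∈ conditioning set.
{He, Rz} does not satisfy the backdoor criterion.

No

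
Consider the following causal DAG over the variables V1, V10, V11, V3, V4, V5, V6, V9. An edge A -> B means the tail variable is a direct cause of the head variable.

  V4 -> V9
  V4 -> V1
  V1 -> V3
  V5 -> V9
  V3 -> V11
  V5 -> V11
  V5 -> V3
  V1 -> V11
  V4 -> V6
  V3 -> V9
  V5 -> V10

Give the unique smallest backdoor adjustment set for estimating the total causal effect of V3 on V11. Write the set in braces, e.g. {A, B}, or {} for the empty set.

Variables eligible for adjustment (non-descendants of V3, excluding V3 and V11): {V1, V10, V4, V5, V6}.
Backdoor paths from V3 to V11:
  P1: V3 <- V5 -> V9 <- V4 -> V1 -> V11
  P2: V3 <- V5 -> V11
  P3: V3 <- V1 <- V4 -> V9 <- V5 -> V11
  P4: V3 <- V1 -> V11
The empty set is not sufficient: P2 (V3 <- V5 -> V11) has no collider blocking it and no conditioned non-collider, so it is open.
Try {V1, V5}:
  P1: blocked at fork node V5 ∈ conditioning set.
  P2: blocked at fork node V5 ∈ conditioning set.
  P3: blocked at chain node V1 ∈ conditioning set.
  P4: blocked at fork node V1 ∈ conditioning set.
{V1, V5} contains no descendant of V3 and blocks every backdoor path.
Every element of {V1, V5} is needed (dropping V1 leaves P4 open; dropping V5 leaves P2 open), so no proper subset is valid.
Among all size-2 subsets of the eligible variables, only {V1, V5} blocks every backdoor path, so it is the unique smallest valid adjustment set.

{V1, V5}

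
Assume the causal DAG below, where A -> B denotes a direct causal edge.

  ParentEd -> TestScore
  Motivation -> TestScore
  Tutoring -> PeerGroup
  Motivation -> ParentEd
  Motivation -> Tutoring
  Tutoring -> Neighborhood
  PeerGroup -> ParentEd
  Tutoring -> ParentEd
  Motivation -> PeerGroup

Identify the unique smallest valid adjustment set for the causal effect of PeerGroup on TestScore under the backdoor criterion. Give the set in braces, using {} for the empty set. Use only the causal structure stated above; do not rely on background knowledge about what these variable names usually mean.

Variables eligible for adjustment (non-descendants of PeerGroup, excluding PeerGroup and TestScore): {Motivation, Neighborhood, Tutoring}.
Backdoor paths from PeerGroup to TestScore:
  P1: PeerGroup <- Motivation -> Tutoring -> ParentEd -> TestScore
  P2: PeerGroup <- Motivation -> ParentEd -> TestScore
  P3: PeerGroup <- Motivation -> TestScore
  P4: PeerGroup <- Tutoring <- Motivation -> ParentEd -> TestScore
  P5: PeerGroup <- Tutoring <- Motivation -> TestScore
  P6: PeerGroup <- Tutoring -> ParentEd <- Motivation -> TestScore
  P7: PeerGroup <- Tutoring -> ParentEd -> TestScore
The empty set is not sufficient: P1 (PeerGroup <- Motivation -> Tutoring -> ParentEd -> TestScore) has no collider blocking it and no conditioned non-collider, so it is open.
Try {Motivation, Tutoring}:
  P1: blocked at fork node Motivation ∈ conditioning set.
  P2: blocked at fork node Motivation ∈ conditioning set.
  P3: blocked at fork node Motivation ∈ conditioning set.
  P4: blocked at chain node Tutoring ∈ conditioning set.
  P5: blocked at chain node Tutoring ∈ conditioning set.
  P6: blocked at fork node Tutoring ∈ conditioning set.
  P7: blocked at fork node Tutoring ∈ conditioning set.
{Motivation, Tutoring} contains no descendant of PeerGroup and blocks every backdoor path.
Every element of {Motivation, Tutoring} is needed (dropping Motivation leaves P2 open; dropping Tutoring leaves P7 open), so no proper subset is valid.
Among all size-2 subsets of the eligible variables, only {Motivation, Tutoring} blocks every backdoor path, so it is the unique smallest valid adjustment set.

{Motivation, Tutoring}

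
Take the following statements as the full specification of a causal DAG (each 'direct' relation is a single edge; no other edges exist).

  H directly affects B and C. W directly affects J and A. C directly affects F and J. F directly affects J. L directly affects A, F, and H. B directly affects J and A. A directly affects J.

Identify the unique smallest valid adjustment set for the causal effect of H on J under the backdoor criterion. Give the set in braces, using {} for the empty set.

Variables eligible for adjustment (non-descendants of H, excluding H and J): {L, W}.
Backdoor paths from H to J:
  P1: H <- L -> A <- W -> J
  P2: H <- L -> A <- B -> J
  P3: H <- L -> A -> J
  P4: H <- L -> F <- C -> J
  P5: H <- L -> F -> J
The empty set is not sufficient: P3 (H <- L -> A -> J) has no collider blocking it and no conditioned non-collider, so it is open.
Try {L}:
  P1: blocked at fork node L ∈ conditioning set.
  P2: blocked at fork node L ∈ conditioning set.
  P3: blocked at fork node L ∈ conditioning set.
  P4: blocked at fork node L ∈ conditioning set.
  P5: blocked at fork node L ∈ conditioning set.
{L} contains no descendant of H and blocks every backdoor path.
No other singleton works — e.g. {W} leaves P3 open — so {L} is the unique smallest valid adjustment set.

{L}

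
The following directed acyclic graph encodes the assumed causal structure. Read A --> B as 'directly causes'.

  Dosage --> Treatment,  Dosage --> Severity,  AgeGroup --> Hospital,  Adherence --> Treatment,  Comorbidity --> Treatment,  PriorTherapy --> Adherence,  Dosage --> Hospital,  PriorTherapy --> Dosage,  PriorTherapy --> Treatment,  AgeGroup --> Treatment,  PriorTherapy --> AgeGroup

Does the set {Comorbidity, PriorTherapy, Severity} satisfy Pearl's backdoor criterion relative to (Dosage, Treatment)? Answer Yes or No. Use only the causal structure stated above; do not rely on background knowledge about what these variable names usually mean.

No

Backdoor paths from Dosage to Treatment (paths whose first edge points into Dosage):
  P1: Dosage <- PriorTherapy -> AgeGroup -> Treatment
  P2: Dosage <- PriorTherapy -> Adherence -> Treatment
  P3: Dosage <- PriorTherapy -> Treatment
Condition 1 (no descendant of Dosage in the set): FAILS — Severity is a descendant of Dosage.
Condition 2 (every backdoor path blocked by {Comorbidity, PriorTherapy, Severity}):
  P1: blocked at fork node PriorTherapy ∈ conditioning set.
  P2: blocked at fork node PriorTherapy ∈ conditioning set.
  P3: blocked at fork node PriorTherapy ∈ conditioning set.
{Comorbidity, PriorTherapy, Severity} does not satisfy the backdoor criterion.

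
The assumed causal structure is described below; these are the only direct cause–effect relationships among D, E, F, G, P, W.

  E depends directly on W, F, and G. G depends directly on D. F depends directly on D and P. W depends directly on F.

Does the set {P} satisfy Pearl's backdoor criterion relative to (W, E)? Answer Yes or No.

Backdoor paths from W to E (paths whose first edge points into W):
  P1: W <- F <- D -> G -> E
  P2: W <- F -> E
Condition 1 (no descendant of W in the set): holds — descendants of W are {E}; none are in {P}.
Condition 2 (every backdoor path blocked by {P}):
  P1: open — no interior node is in the conditioning set.
  P2: open — no interior node is in the conditioning set.
{P} does not satisfy the backdoor criterion.

No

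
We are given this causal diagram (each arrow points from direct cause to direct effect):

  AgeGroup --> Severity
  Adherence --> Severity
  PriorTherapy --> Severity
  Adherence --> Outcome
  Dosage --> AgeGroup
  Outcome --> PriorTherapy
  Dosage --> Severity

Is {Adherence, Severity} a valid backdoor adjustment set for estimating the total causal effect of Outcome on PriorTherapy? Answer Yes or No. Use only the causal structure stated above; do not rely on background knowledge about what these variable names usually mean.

Backdoor paths from Outcome to PriorTherapy (paths whose first edge points into Outcome):
  P1: Outcome <- Adherence -> Severity <- PriorTherapy
Condition 1 (no descendant of Outcome in the set): FAILS — Severity is a descendant of Outcome.
Condition 2 (every backdoor path blocked by {Adherence, Severity}):
  P1: blocked at fork node Adherence ∈ conditioning set.
{Adherence, Severity} does not satisfy the backdoor criterion.

No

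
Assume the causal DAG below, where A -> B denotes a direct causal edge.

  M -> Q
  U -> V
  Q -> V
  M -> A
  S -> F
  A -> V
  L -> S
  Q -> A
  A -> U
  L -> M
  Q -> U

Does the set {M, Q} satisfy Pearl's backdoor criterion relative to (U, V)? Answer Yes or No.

No

Backdoor paths from U to V (paths whose first edge points into U):
  P1: U <- Q <- M -> A -> V
  P2: U <- Q -> A -> V
  P3: U <- Q -> V
  P4: U <- A <- M -> Q -> V
  P5: U <- A <- Q -> V
  P6: U <- A -> V
Condition 1 (no descendant of U in the set): holds — descendants of U are {V}; none are in {M, Q}.
Condition 2 (every backdoor path blocked by {M, Q}):
  P1: blocked at chain node Q ∈ conditioning set.
  P2: blocked at fork node Q ∈ conditioning set.
  P3: blocked at fork node Q ∈ conditioning set.
  P4: blocked at fork node M ∈ conditioning set.
  P5: blocked at fork node Q ∈ conditioning set.
  P6: open — no interior node is in the conditioning set.
{M, Q} does not satisfy the backdoor criterion.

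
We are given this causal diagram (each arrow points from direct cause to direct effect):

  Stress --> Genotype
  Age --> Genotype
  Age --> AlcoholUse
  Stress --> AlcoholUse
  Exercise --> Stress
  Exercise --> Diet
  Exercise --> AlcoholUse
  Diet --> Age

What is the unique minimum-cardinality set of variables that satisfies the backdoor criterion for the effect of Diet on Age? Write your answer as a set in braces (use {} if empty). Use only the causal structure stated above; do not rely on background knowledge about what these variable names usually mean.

{}

Variables eligible for adjustment (non-descendants of Diet, excluding Diet and Age): {Exercise, Stress}.
Backdoor paths from Diet to Age:
  P1: Diet <- Exercise -> Stress -> Genotype <- Age
  P2: Diet <- Exercise -> Stress -> AlcoholUse <- Age
  P3: Diet <- Exercise -> AlcoholUse <- Stress -> Genotype <- Age
  P4: Diet <- Exercise -> AlcoholUse <- Age
Each backdoor path contains an unconditioned collider, so every path is already blocked with the empty conditioning set:
  P1: blocked at collider Genotype (neither it nor any descendant is in the conditioning set).
  P2: blocked at collider AlcoholUse (neither it nor any descendant is in the conditioning set).
  P3: blocked at collider AlcoholUse (neither it nor any descendant is in the conditioning set).
  P4: blocked at collider AlcoholUse (neither it nor any descendant is in the conditioning set).
The empty set is therefore the unique smallest valid set.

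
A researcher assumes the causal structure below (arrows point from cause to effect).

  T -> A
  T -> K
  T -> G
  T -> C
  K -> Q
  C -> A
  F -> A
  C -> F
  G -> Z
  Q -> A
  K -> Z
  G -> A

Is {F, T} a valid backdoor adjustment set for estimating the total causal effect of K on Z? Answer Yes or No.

Yes

Backdoor paths from K to Z (paths whose first edge points into K):
  P1: K <- T -> C -> F -> A <- G -> Z
  P2: K <- T -> C -> A <- G -> Z
  P3: K <- T -> G -> Z
  P4: K <- T -> A <- G -> Z
Condition 1 (no descendant of K in the set): holds — descendants of K are {A, Q, Z}; none are in {F, T}.
Condition 2 (every backdoor path blocked by {F, T}):
  P1: blocked at fork node T ∈ conditioning set.
  P2: blocked at fork node T ∈ conditioning set.
  P3: blocked at fork node T ∈ conditioning set.
  P4: blocked at fork node T ∈ conditioning set.
{F, T} satisfies the backdoor criterion.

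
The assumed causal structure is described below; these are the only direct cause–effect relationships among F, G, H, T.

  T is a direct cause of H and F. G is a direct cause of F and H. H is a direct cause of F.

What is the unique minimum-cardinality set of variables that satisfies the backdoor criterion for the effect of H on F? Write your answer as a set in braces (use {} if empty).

{G, T}

Variables eligible for adjustment (non-descendants of H, excluding H and F): {G, T}.
Backdoor paths from H to F:
  P1: H <- G -> F
  P2: H <- T -> F
The empty set is not sufficient: P1 (H <- G -> F) has no collider blocking it and no conditioned non-collider, so it is open.
Try {G, T}:
  P1: blocked at fork node G ∈ conditioning set.
  P2: blocked at fork node T ∈ conditioning set.
{G, T} contains no descendant of H and blocks every backdoor path.
Every element of {G, T} is needed (dropping G leaves P1 open; dropping T leaves P2 open), so no proper subset is valid.
Among all size-2 subsets of the eligible variables, only {G, T} blocks every backdoor path, so it is the unique smallest valid adjustment set.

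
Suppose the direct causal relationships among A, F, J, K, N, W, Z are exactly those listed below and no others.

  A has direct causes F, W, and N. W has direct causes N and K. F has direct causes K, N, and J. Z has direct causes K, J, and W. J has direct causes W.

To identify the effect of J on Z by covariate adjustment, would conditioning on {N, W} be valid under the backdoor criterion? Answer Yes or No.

Yes

Backdoor paths from J to Z (paths whose first edge points into J):
  P1: J <- W <- N -> F <- K -> Z
  P2: J <- W <- N -> A <- F <- K -> Z
  P3: J <- W <- K -> Z
  P4: J <- W -> Z
  P5: J <- W -> A <- N -> F <- K -> Z
  P6: J <- W -> A <- F <- K -> Z
Condition 1 (no descendant of J in the set): holds — descendants of J are {A, F, Z}; none are in {N, W}.
Condition 2 (every backdoor path blocked by {N, W}):
  P1: blocked at chain node W ∈ conditioning set.
  P2: blocked at chain node W ∈ conditioning set.
  P3: blocked at chain node W ∈ conditioning set.
  P4: blocked at fork node W ∈ conditioning set.
  P5: blocked at fork node W ∈ conditioning set.
  P6: blocked at fork node W ∈ conditioning set.
{N, W} satisfies the backdoor criterion.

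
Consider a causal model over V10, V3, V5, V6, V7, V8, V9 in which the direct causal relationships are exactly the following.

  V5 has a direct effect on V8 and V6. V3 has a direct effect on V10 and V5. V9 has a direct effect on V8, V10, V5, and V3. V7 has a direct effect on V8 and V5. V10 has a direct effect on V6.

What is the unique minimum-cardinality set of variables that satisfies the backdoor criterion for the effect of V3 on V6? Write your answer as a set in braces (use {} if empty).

{V9}

Variables eligible for adjustment (non-descendants of V3, excluding V3 and V6): {V7, V9}.
Backdoor paths from V3 to V6:
  P1: V3 <- V9 -> V10 -> V6
  P2: V3 <- V9 -> V5 -> V6
  P3: V3 <- V9 -> V8 <- V7 -> V5 -> V6
  P4: V3 <- V9 -> V8 <- V5 -> V6
The empty set is not sufficient: P1 (V3 <- V9 -> V10 -> V6) has no collider blocking it and no conditioned non-collider, so it is open.
Try {V9}:
  P1: blocked at fork node V9 ∈ conditioning set.
  P2: blocked at fork node V9 ∈ conditioning set.
  P3: blocked at fork node V9 ∈ conditioning set.
  P4: blocked at fork node V9 ∈ conditioning set.
{V9} contains no descendant of V3 and blocks every backdoor path.
No other singleton works — e.g. {V7} leaves P1 open — so {V9} is the unique smallest valid adjustment set.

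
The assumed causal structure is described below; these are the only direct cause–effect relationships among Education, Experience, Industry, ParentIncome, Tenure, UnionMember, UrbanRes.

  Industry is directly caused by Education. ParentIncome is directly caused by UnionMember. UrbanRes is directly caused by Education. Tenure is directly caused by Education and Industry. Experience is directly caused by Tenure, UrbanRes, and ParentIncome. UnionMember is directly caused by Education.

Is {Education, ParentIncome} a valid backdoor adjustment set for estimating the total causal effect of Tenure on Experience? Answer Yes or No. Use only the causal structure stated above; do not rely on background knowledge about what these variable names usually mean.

Yes

Backdoor paths from Tenure to Experience (paths whose first edge points into Tenure):
  P1: Tenure <- Education -> UrbanRes -> Experience
  P2: Tenure <- Education -> UnionMember -> ParentIncome -> Experience
  P3: Tenure <- Industry <- Education -> UrbanRes -> Experience
  P4: Tenure <- Industry <- Education -> UnionMember -> ParentIncome -> Experience
Condition 1 (no descendant of Tenure in the set): holds — descendants of Tenure are {Experience}; none are in {Education, ParentIncome}.
Condition 2 (every backdoor path blocked by {Education, ParentIncome}):
  P1: blocked at fork node Education ∈ conditioning set.
  P2: blocked at fork node Education ∈ conditioning set.
  P3: blocked at fork node Education ∈ conditioning set.
  P4: blocked at fork node Education ∈ conditioning set.
{Education, ParentIncome} satisfies the backdoor criterion.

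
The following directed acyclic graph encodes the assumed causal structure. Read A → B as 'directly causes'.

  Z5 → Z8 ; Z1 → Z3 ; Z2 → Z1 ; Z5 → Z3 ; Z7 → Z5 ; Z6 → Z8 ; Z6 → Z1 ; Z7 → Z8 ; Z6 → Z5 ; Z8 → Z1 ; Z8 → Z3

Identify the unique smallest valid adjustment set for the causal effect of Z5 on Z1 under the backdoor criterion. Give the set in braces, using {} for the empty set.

Variables eligible for adjustment (non-descendants of Z5, excluding Z5 and Z1): {Z2, Z6, Z7}.
Backdoor paths from Z5 to Z1:
  P1: Z5 <- Z7 -> Z8 <- Z6 -> Z1
  P2: Z5 <- Z7 -> Z8 -> Z1
  P3: Z5 <- Z7 -> Z8 -> Z3 <- Z1
  P4: Z5 <- Z6 -> Z8 -> Z1
  P5: Z5 <- Z6 -> Z8 -> Z3 <- Z1
  P6: Z5 <- Z6 -> Z1
The empty set is not sufficient: P2 (Z5 <- Z7 -> Z8 -> Z1) has no collider blocking it and no conditioned non-collider, so it is open.
Try {Z6, Z7}:
  P1: blocked at fork node Z7 ∈ conditioning set.
  P2: blocked at fork node Z7 ∈ conditioning set.
  P3: blocked at fork node Z7 ∈ conditioning set.
  P4: blocked at fork node Z6 ∈ conditioning set.
  P5: blocked at fork node Z6 ∈ conditioning set.
  P6: blocked at fork node Z6 ∈ conditioning set.
{Z6, Z7} contains no descendant of Z5 and blocks every backdoor path.
Every element of {Z6, Z7} is needed (dropping Z6 leaves P4 open; dropping Z7 leaves P2 open), so no proper subset is valid.
Among all size-2 subsets of the eligible variables, only {Z6, Z7} blocks every backdoor path, so it is the unique smallest valid adjustment set.

{Z6, Z7}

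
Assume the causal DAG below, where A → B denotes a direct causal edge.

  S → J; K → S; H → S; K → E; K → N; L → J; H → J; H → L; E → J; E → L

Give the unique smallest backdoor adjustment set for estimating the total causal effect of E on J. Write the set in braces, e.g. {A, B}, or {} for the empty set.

{K}

Variables eligible for adjustment (non-descendants of E, excluding E and J): {H, K, N, S}.
Backdoor paths from E to J:
  P1: E <- K -> S <- H -> L -> J
  P2: E <- K -> S <- H -> J
  P3: E <- K -> S -> J
The empty set is not sufficient: P3 (E <- K -> S -> J) has no collider blocking it and no conditioned non-collider, so it is open.
Try {K}:
  P1: blocked at fork node K ∈ conditioning set.
  P2: blocked at fork node K ∈ conditioning set.
  P3: blocked at fork node K ∈ conditioning set.
{K} contains no descendant of E and blocks every backdoor path.
No other singleton works — e.g. {N} leaves P3 open — so {K} is the unique smallest valid adjustment set.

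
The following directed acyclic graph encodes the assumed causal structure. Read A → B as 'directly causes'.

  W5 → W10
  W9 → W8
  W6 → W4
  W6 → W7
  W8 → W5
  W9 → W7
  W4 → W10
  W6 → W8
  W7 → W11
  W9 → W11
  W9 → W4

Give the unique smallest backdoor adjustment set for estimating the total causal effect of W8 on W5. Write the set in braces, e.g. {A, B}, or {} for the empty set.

{}

Variables eligible for adjustment (non-descendants of W8, excluding W8 and W5): {W11, W4, W6, W7, W9}.
Backdoor paths from W8 to W5:
  P1: W8 <- W9 -> W7 <- W6 -> W4 -> W10 <- W5
  P2: W8 <- W9 -> W4 -> W10 <- W5
  P3: W8 <- W9 -> W11 <- W7 <- W6 -> W4 -> W10 <- W5
  P4: W8 <- W6 -> W7 <- W9 -> W4 -> W10 <- W5
  P5: W8 <- W6 -> W7 -> W11 <- W9 -> W4 -> W10 <- W5
  P6: W8 <- W6 -> W4 -> W10 <- W5
Each backdoor path contains an unconditioned collider, so every path is already blocked with the empty conditioning set:
  P1: blocked at collider W7 (neither it nor any descendant is in the conditioning set).
  P2: blocked at collider W10 (neither it nor any descendant is in the conditioning set).
  P3: blocked at collider W11 (neither it nor any descendant is in the conditioning set).
  P4: blocked at collider W7 (neither it nor any descendant is in the conditioning set).
  P5: blocked at collider W11 (neither it nor any descendant is in the conditioning set).
  P6: blocked at collider W10 (neither it nor any descendant is in the conditioning set).
The empty set is therefore the unique smallest valid set.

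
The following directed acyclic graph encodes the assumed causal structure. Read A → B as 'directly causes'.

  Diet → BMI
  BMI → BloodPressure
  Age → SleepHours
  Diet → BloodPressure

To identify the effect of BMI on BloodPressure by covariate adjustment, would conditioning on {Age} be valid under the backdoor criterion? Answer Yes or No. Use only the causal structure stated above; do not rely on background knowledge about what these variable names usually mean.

Backdoor paths from BMI to BloodPressure (paths whose first edge points into BMI):
  P1: BMI <- Diet -> BloodPressure
Condition 1 (no descendant of BMI in the set): holds — descendants of BMI are {BloodPressure}; none are in {Age}.
Condition 2 (every backdoor path blocked by {Age}):
  P1: open — no interior node is in the conditioning set.
{Age} does not satisfy the backdoor criterion.

No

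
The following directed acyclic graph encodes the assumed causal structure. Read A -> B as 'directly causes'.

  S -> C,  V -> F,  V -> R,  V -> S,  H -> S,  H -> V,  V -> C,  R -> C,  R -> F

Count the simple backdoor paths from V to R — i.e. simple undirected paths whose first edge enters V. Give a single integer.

A backdoor path from V to R is any simple undirected path whose first edge points into V (i.e. leaves V via a parent).
Parents of V: {H}.
Enumerating:
  P1: V <- H -> S -> C <- R
That exhausts the simple backdoor paths. Count: 1.

1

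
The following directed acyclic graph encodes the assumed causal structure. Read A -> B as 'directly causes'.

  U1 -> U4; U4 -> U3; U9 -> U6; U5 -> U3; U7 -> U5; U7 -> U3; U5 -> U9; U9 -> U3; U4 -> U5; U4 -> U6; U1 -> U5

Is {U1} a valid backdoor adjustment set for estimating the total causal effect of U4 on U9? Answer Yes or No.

Yes

Backdoor paths from U4 to U9 (paths whose first edge points into U4):
  P1: U4 <- U1 -> U5 <- U7 -> U3 <- U9
  P2: U4 <- U1 -> U5 -> U9
  P3: U4 <- U1 -> U5 -> U3 <- U9
Condition 1 (no descendant of U4 in the set): holds — descendants of U4 are {U3, U5, U6, U9}; none are in {U1}.
Condition 2 (every backdoor path blocked by {U1}):
  P1: blocked at fork node U1 ∈ conditioning set.
  P2: blocked at fork node U1 ∈ conditioning set.
  P3: blocked at fork node U1 ∈ conditioning set.
{U1} satisfies the backdoor criterion.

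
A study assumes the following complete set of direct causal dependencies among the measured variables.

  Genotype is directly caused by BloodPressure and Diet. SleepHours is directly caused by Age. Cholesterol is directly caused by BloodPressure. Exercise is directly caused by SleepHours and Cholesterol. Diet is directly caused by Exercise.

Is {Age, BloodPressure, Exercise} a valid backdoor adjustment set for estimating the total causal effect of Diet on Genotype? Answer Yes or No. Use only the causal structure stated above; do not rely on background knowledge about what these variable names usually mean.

Backdoor paths from Diet to Genotype (paths whose first edge points into Diet):
  P1: Diet <- Exercise <- Cholesterol <- BloodPressure -> Genotype
Condition 1 (no descendant of Diet in the set): holds — descendants of Diet are {Genotype}; none are in {Age, BloodPressure, Exercise}.
Condition 2 (every backdoor path blocked by {Age, BloodPressure, Exercise}):
  P1: blocked at chain node Exercise ∈ conditioning set.
{Age, BloodPressure, Exercise} satisfies the backdoor criterion.

Yes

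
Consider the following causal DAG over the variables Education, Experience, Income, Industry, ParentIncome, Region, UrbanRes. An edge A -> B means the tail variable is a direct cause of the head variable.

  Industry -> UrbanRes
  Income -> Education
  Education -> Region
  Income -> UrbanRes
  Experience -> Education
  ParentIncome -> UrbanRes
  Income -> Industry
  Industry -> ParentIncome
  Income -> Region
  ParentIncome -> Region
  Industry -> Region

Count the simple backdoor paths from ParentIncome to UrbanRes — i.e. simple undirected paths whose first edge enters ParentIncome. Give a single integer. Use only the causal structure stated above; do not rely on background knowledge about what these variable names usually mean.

4

A backdoor path from ParentIncome to UrbanRes is any simple undirected path whose first edge points into ParentIncome (i.e. leaves ParentIncome via a parent).
Parents of ParentIncome: {Industry}.
Enumerating:
  P1: ParentIncome <- Industry <- Income -> UrbanRes
  P2: ParentIncome <- Industry -> UrbanRes
  P3: ParentIncome <- Industry -> Region <- Income -> UrbanRes
  P4: ParentIncome <- Industry -> Region <- Education <- Income -> UrbanRes
That exhausts the simple backdoor paths. Count: 4.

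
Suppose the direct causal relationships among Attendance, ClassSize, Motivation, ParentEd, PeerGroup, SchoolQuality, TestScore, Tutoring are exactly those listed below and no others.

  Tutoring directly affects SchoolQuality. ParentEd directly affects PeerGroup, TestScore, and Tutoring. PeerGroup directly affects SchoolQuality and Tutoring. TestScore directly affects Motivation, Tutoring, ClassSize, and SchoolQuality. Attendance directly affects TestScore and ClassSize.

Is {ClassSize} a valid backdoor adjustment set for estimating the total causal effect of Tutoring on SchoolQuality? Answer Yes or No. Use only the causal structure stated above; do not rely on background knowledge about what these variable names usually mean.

No

Backdoor paths from Tutoring to SchoolQuality (paths whose first edge points into Tutoring):
  P1: Tutoring <- ParentEd -> PeerGroup -> SchoolQuality
  P2: Tutoring <- ParentEd -> TestScore -> SchoolQuality
  P3: Tutoring <- PeerGroup <- ParentEd -> TestScore -> SchoolQuality
  P4: Tutoring <- PeerGroup -> SchoolQuality
  P5: Tutoring <- TestScore <- ParentEd -> PeerGroup -> SchoolQuality
  P6: Tutoring <- TestScore -> SchoolQuality
Condition 1 (no descendant of Tutoring in the set): holds — descendants of Tutoring are {SchoolQuality}; none are in {ClassSize}.
Condition 2 (every backdoor path blocked by {ClassSize}):
  P1: open — no interior node is in the conditioning set.
  P2: open — no interior node is in the conditioning set.
  P3: open — no interior node is in the conditioning set.
  P4: open — no interior node is in the conditioning set.
  P5: open — no interior node is in the conditioning set.
  P6: open — no interior node is in the conditioning set.
{ClassSize} does not satisfy the backdoor criterion.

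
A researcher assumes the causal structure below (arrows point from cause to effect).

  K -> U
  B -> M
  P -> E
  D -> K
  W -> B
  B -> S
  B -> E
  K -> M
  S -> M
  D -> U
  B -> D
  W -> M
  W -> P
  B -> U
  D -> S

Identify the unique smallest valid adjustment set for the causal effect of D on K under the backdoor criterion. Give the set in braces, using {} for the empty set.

{}

Variables eligible for adjustment (non-descendants of D, excluding D and K): {B, E, P, W}.
Backdoor paths from D to K:
  P1: D <- B <- W -> M <- K
  P2: D <- B -> E <- P <- W -> M <- K
  P3: D <- B -> S -> M <- K
  P4: D <- B -> M <- K
  P5: D <- B -> U <- K
Each backdoor path contains an unconditioned collider, so every path is already blocked with the empty conditioning set:
  P1: blocked at collider M (neither it nor any descendant is in the conditioning set).
  P2: blocked at collider E (neither it nor any descendant is in the conditioning set).
  P3: blocked at collider M (neither it nor any descendant is in the conditioning set).
  P4: blocked at collider M (neither it nor any descendant is in the conditioning set).
  P5: blocked at collider U (neither it nor any descendant is in the conditioning set).
The empty set is therefore the unique smallest valid set.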